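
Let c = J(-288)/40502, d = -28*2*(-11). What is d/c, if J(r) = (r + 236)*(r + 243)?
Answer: 6237308/585 ≈ 10662.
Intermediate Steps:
d = 616 (d = -56*(-11) = 616)
J(r) = (236 + r)*(243 + r)
c = 1170/20251 (c = (57348 + (-288)² + 479*(-288))/40502 = (57348 + 82944 - 137952)*(1/40502) = 2340*(1/40502) = 1170/20251 ≈ 0.057775)
d/c = 616/(1170/20251) = 616*(20251/1170) = 6237308/585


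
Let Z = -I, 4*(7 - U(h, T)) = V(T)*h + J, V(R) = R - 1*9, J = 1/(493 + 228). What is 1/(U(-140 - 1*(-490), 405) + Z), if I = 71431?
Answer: -2884/305917417 ≈ -9.4274e-6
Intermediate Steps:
J = 1/721 ≈ 0.0013870
V(R) = -9 + R (V(R) = R - 9 = -9 + R)
U(h, T) = 20187/2884 - h*(-9 + T)/4 (U(h, T) = 7 - ((-9 + T)*h + 1/721)/4 = 7 - (h*(-9 + T) + 1/721)/4 = 7 - (1/721 + h*(-9 + T))/4 = 7 + (-1/2884 - h*(-9 + T)/4) = 20187/2884 - h*(-9 + T)/4)
Z = -71431 (Z = -1*71431 = -71431)
1/(U(-140 - 1*(-490), 405) + Z) = 1/((20187/2884 - (-140 - 1*(-490))*(-9 + 405)/4) - 71431) = 1/((20187/2884 - ¼*(-140 + 490)*396) - 71431) = 1/((20187/2884 - ¼*350*396) - 71431) = 1/((20187/2884 - 34650) - 71431) = 1/(-99910413/2884 - 71431) = 1/(-305917417/2884) = -2884/305917417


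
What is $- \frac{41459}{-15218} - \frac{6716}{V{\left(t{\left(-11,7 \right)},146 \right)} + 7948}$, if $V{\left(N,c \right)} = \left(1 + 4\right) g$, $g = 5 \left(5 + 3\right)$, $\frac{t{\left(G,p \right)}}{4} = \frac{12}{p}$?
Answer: $\frac{8414423}{4428438} \approx 1.9001$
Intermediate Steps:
$t{\left(G,p \right)} = \frac{48}{p}$ ($t{\left(G,p \right)} = 4 \frac{12}{p} = \frac{48}{p}$)
$g = 40$ ($g = 5 \cdot 8 = 40$)
$V{\left(N,c \right)} = 200$ ($V{\left(N,c \right)} = \left(1 + 4\right) 40 = 5 \cdot 40 = 200$)
$- \frac{41459}{-15218} - \frac{6716}{V{\left(t{\left(-11,7 \right)},146 \right)} + 7948} = - \frac{41459}{-15218} - \frac{6716}{200 + 7948} = \left(-41459\right) \left(- \frac{1}{15218}\right) - \frac{6716}{8148} = \frac{41459}{15218} - \frac{1679}{2037} = \frac{8414423}{4428438}$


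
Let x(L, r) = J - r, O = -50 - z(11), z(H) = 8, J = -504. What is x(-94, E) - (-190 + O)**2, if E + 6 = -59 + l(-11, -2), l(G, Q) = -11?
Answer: -61932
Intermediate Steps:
O = -58 (O = -50 - 1*8 = -50 - 8 = -58)
E = -76 (E = -6 + (-59 - 11) = -6 - 70 = -76)
x(L, r) = -504 - r
x(-94, E) - (-190 + O)**2 = (-504 - 1*(-76)) - (-190 - 58)**2 = (-504 + 76) - 1*(-248)**2 = -428 - 1*61504 = -428 - 61504 = -61932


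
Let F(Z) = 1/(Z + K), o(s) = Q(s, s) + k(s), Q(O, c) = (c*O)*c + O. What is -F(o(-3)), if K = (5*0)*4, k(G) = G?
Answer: 1/33 ≈ 0.030303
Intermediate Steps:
Q(O, c) = O + O*c**2 (Q(O, c) = (O*c)*c + O = O*c**2 + O = O + O*c**2)
o(s) = s + s*(1 + s**2) (o(s) = s*(1 + s**2) + s = s + s*(1 + s**2))
K = 0 (K = 0*4 = 0)
F(Z) = 1/Z (F(Z) = 1/(Z + 0) = 1/Z)
-F(o(-3)) = -1/((-3*(2 + (-3)**2))) = -1/((-3*(2 + 9))) = -1/((-3*11)) = -1/(-33) = -1*(-1/33) = 1/33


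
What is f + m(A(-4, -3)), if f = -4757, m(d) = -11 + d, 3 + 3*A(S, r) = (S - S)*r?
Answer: -4769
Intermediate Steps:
A(S, r) = -1 (A(S, r) = -1 + ((S - S)*r)/3 = -1 + (0*r)/3 = -1 + (⅓)*0 = -1 + 0 = -1)
f + m(A(-4, -3)) = -4757 + (-11 - 1) = -4757 - 12 = -4769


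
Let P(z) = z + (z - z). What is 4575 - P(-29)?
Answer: 4604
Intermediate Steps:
P(z) = z (P(z) = z + 0 = z)
4575 - P(-29) = 4575 - 1*(-29) = 4575 + 29 = 4604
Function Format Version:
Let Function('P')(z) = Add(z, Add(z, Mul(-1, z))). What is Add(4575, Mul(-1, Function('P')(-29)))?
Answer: 4604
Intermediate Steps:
Function('P')(z) = z (Function('P')(z) = Add(z, 0) = z)
Add(4575, Mul(-1, Function('P')(-29))) = Add(4575, Mul(-1, -29)) = Add(4575, 29) = 4604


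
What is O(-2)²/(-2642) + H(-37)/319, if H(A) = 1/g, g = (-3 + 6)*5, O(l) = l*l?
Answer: -36959/6320985 ≈ -0.0058470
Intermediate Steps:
O(l) = l²
g = 15 (g = 3*5 = 15)
H(A) = 1/15
O(-2)²/(-2642) + H(-37)/319 = ((-2)²)²/(-2642) + (1/15)/319 = 4²*(-1/2642) + (1/15)*(1/319) = 16*(-1/2642) + 1/4785 = -8/1321 + 1/4785 = -36959/6320985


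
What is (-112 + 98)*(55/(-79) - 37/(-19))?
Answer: -26292/1501 ≈ -17.516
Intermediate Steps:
(-112 + 98)*(55/(-79) - 37/(-19)) = -14*(55*(-1/79) - 37*(-1/19)) = -14*(-55/79 + 37/19) = -14*1878/1501 = -26292/1501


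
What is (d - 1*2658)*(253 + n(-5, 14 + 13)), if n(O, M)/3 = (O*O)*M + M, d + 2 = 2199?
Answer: -1087499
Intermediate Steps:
d = 2197 (d = -2 + 2199 = 2197)
n(O, M) = 3*M + 3*M*O² (n(O, M) = 3*((O*O)*M + M) = 3*(O²*M + M) = 3*(M*O² + M) = 3*(M + M*O²) = 3*M + 3*M*O²)
(d - 1*2658)*(253 + n(-5, 14 + 13)) = (2197 - 1*2658)*(253 + 3*(14 + 13)*(1 + (-5)²)) = (2197 - 2658)*(253 + 3*27*(1 + 25)) = -461*(253 + 3*27*26) = -461*(253 + 2106) = -461*2359 = -1087499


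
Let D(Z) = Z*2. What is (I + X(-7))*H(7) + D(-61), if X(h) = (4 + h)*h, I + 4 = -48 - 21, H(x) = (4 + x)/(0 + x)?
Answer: -1426/7 ≈ -203.71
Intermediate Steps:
H(x) = (4 + x)/x
D(Z) = 2*Z
I = -73 (I = -4 + (-48 - 21) = -4 - 69 = -73)
X(h) = h*(4 + h)
(I + X(-7))*H(7) + D(-61) = (-73 - 7*(4 - 7))*((4 + 7)/7) + 2*(-61) = (-73 - 7*(-3))*((⅐)*11) - 122 = (-73 + 21)*(11/7) - 122 = -52*11/7 - 122 = -572/7 - 122 = -1426/7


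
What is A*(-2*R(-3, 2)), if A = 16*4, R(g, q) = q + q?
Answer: -512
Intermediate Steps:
R(g, q) = 2*q
A = 64
A*(-2*R(-3, 2)) = 64*(-4*2) = 64*(-2*4) = 64*(-8) = -512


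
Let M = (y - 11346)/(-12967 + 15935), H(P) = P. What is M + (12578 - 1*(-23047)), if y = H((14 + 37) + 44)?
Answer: 105723749/2968 ≈ 35621.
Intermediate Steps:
y = 95 (y = (14 + 37) + 44 = 51 + 44 = 95)
M = -11251/2968 (M = (95 - 11346)/(-12967 + 15935) = -11251/2968 ≈ -3.7908)
M + (12578 - 1*(-23047)) = -11251/2968 + (12578 - 1*(-23047)) = -11251/2968 + (12578 + 23047) = -11251/2968 + 35625 = 105723749/2968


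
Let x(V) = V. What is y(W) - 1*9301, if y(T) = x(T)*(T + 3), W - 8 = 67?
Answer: -3451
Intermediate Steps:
W = 75 (W = 8 + 67 = 75)
y(T) = T*(3 + T) (y(T) = T*(T + 3) = T*(3 + T))
y(W) - 1*9301 = 75*(3 + 75) - 1*9301 = 75*78 - 9301 = 5850 - 9301 = -3451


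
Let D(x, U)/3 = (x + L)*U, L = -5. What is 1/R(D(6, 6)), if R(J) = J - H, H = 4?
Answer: 1/14 ≈ 0.071429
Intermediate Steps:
D(x, U) = 3*U*(-5 + x) (D(x, U) = 3*((x - 5)*U) = 3*((-5 + x)*U) = 3*(U*(-5 + x)) = 3*U*(-5 + x))
R(J) = -4 + J (R(J) = J - 1*4 = J - 4 = -4 + J)
1/R(D(6, 6)) = 1/(-4 + 3*6*(-5 + 6)) = 1/(-4 + 3*6*1) = 1/(-4 + 18) = 1/14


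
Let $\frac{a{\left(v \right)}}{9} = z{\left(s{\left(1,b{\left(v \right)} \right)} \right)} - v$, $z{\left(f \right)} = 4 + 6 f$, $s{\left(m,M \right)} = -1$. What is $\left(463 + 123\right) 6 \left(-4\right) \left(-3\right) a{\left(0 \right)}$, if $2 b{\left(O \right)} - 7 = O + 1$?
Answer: $-759456$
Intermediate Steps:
$b{\left(O \right)} = 4 + \frac{O}{2}$ ($b{\left(O \right)} = \frac{7}{2} + \frac{O + 1}{2} = \frac{7}{2} + \frac{1 + O}{2} = \frac{7}{2} + \left(\frac{1}{2} + \frac{O}{2}\right) = 4 + \frac{O}{2}$)
$a{\left(v \right)} = -18 - 9 v$ ($a{\left(v \right)} = 9 \left(\left(4 + 6 \left(-1\right)\right) - v\right) = 9 \left(\left(4 - 6\right) - v\right) = 9 \left(-2 - v\right) = -18 - 9 v$)
$\left(463 + 123\right) 6 \left(-4\right) \left(-3\right) a{\left(0 \right)} = \left(463 + 123\right) 6 \left(-4\right) \left(-3\right) \left(-18 - 0\right) = 586 \left(-24\right) \left(-3\right) \left(-18 + 0\right) = 586 \cdot 72 \left(-18\right) = 586 \left(-1296\right) = -759456$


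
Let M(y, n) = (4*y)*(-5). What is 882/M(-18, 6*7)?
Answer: 49/20 ≈ 2.4500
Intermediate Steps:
M(y, n) = -20*y
882/M(-18, 6*7) = 882/((-20*(-18))) = 882/360 = 882*(1/360) = 49/20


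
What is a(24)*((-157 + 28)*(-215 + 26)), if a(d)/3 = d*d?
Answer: 42130368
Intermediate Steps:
a(d) = 3*d² (a(d) = 3*(d*d) = 3*d²)
a(24)*((-157 + 28)*(-215 + 26)) = (3*24²)*((-157 + 28)*(-215 + 26)) = (3*576)*(-129*(-189)) = 1728*24381 = 42130368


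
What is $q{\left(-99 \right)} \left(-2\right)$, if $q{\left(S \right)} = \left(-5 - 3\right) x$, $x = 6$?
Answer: $96$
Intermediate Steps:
$q{\left(S \right)} = -48$ ($q{\left(S \right)} = \left(-5 - 3\right) 6 = \left(-8\right) 6 = -48$)
$q{\left(-99 \right)} \left(-2\right) = \left(-48\right) \left(-2\right) = 96$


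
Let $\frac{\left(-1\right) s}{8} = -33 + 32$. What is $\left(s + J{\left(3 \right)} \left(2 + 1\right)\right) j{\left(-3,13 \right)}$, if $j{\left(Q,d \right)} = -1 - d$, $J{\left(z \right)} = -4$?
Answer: $56$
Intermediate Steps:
$s = 8$ ($s = - 8 \left(-33 + 32\right) = \left(-8\right) \left(-1\right) = 8$)
$\left(s + J{\left(3 \right)} \left(2 + 1\right)\right) j{\left(-3,13 \right)} = \left(8 - 4 \left(2 + 1\right)\right) \left(-1 - 13\right) = \left(8 - 12\right) \left(-1 - 13\right) = \left(8 - 12\right) \left(-14\right) = \left(-4\right) \left(-14\right) = 56$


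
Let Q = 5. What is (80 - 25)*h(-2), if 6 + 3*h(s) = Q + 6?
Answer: 275/3 ≈ 91.667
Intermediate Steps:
h(s) = 5/3 (h(s) = -2 + (5 + 6)/3 = -2 + (1/3)*11 = -2 + 11/3 = 5/3)
(80 - 25)*h(-2) = (80 - 25)*(5/3) = 55*(5/3) = 275/3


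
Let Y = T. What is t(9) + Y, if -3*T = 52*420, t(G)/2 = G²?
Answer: -7118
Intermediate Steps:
t(G) = 2*G²
T = -7280 (T = -52*420/3 = -⅓*21840 = -7280)
Y = -7280
t(9) + Y = 2*9² - 7280 = 2*81 - 7280 = 162 - 7280 = -7118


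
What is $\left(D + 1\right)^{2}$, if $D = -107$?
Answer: $11236$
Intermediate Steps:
$\left(D + 1\right)^{2} = \left(-107 + 1\right)^{2} = \left(-106\right)^{2} = 11236$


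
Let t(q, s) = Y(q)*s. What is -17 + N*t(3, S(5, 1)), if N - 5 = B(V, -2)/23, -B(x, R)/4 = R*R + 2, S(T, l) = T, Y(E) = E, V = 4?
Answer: 974/23 ≈ 42.348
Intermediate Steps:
B(x, R) = -8 - 4*R**2 (B(x, R) = -4*(R*R + 2) = -4*(R**2 + 2) = -4*(2 + R**2) = -8 - 4*R**2)
N = 91/23 (N = 5 + (-8 - 4*(-2)**2)/23 = 5 + (-8 - 4*4)*(1/23) = 5 + (-8 - 16)*(1/23) = 5 - 24*1/23 = 5 - 24/23 = 91/23 ≈ 3.9565)
t(q, s) = q*s
-17 + N*t(3, S(5, 1)) = -17 + 91*(3*5)/23 = -17 + (91/23)*15 = -17 + 1365/23 = 974/23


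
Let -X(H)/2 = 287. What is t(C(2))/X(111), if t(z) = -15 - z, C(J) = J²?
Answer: 19/574 ≈ 0.033101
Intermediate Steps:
X(H) = -574 (X(H) = -2*287 = -574)
t(C(2))/X(111) = (-15 - 1*2²)/(-574) = (-15 - 1*4)*(-1/574) = (-15 - 4)*(-1/574) = -19*(-1/574) = 19/574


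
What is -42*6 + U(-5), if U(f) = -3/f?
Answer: -1257/5 ≈ -251.40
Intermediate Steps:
-42*6 + U(-5) = -42*6 - 3/(-5) = -252 - 3*(-⅕) = -252 + ⅗ = -1257/5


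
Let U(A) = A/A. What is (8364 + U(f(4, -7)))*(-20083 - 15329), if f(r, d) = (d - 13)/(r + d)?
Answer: -296221380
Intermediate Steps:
f(r, d) = (-13 + d)/(d + r)
U(A) = 1
(8364 + U(f(4, -7)))*(-20083 - 15329) = (8364 + 1)*(-20083 - 15329) = 8365*(-35412) = -296221380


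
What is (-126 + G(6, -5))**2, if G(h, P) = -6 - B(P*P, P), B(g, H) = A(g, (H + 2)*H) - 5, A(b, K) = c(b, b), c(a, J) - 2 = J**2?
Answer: 568516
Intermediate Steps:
c(a, J) = 2 + J**2
A(b, K) = 2 + b**2
B(g, H) = -3 + g**2 (B(g, H) = (2 + g**2) - 5 = -3 + g**2)
G(h, P) = -3 - P**4 (G(h, P) = -6 - (-3 + (P*P)**2) = -6 - (-3 + (P**2)**2) = -6 - (-3 + P**4) = -6 + (3 - P**4) = -3 - P**4)
(-126 + G(6, -5))**2 = (-126 + (-3 - 1*(-5)**4))**2 = (-126 + (-3 - 1*625))**2 = (-126 + (-3 - 625))**2 = (-126 - 628)**2 = (-754)**2 = 568516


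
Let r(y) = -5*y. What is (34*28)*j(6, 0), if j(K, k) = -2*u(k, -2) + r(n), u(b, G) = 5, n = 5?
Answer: -33320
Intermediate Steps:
j(K, k) = -35 (j(K, k) = -2*5 - 5*5 = -10 - 25 = -35)
(34*28)*j(6, 0) = (34*28)*(-35) = 952*(-35) = -33320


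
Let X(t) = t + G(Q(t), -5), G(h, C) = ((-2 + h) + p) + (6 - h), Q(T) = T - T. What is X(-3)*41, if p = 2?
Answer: 123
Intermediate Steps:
Q(T) = 0
G(h, C) = 6 (G(h, C) = ((-2 + h) + 2) + (6 - h) = h + (6 - h) = 6)
X(t) = 6 + t (X(t) = t + 6 = 6 + t)
X(-3)*41 = (6 - 3)*41 = 3*41 = 123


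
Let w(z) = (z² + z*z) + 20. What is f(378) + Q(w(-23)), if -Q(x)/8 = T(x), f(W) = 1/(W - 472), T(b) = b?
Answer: -810657/94 ≈ -8624.0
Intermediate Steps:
w(z) = 20 + 2*z² (w(z) = (z² + z²) + 20 = 2*z² + 20 = 20 + 2*z²)
f(W) = 1/(-472 + W)
Q(x) = -8*x
f(378) + Q(w(-23)) = 1/(-472 + 378) - 8*(20 + 2*(-23)²) = 1/(-94) - 8*(20 + 2*529) = -1/94 - 8*(20 + 1058) = -1/94 - 8*1078 = -1/94 - 8624 = -810657/94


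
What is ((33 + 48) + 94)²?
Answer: 30625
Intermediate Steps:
((33 + 48) + 94)² = (81 + 94)² = 175² = 30625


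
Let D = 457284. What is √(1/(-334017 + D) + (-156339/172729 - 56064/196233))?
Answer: 4*I*√144359792281134935226183956874/1392716990694273 ≈ 1.0912*I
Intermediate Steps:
√(1/(-334017 + D) + (-156339/172729 - 56064/196233)) = √(1/(-334017 + 457284) + (-156339/172729 - 56064/196233)) = √(1/123267 + (-156339*1/172729 - 56064*1/196233)) = √(1/123267 + (-156339/172729 - 18688/65411)) = √(1/123267 - 13454249881/11298376619) = √(-1658453721704608/1392716990694273) = 4*I*√144359792281134935226183956874/1392716990694273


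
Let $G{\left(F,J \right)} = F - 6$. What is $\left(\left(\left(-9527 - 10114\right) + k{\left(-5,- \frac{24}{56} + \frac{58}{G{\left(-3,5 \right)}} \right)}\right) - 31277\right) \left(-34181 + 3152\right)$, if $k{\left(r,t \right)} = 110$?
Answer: $1576521432$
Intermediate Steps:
$G{\left(F,J \right)} = -6 + F$ ($G{\left(F,J \right)} = F - 6 = -6 + F$)
$\left(\left(\left(-9527 - 10114\right) + k{\left(-5,- \frac{24}{56} + \frac{58}{G{\left(-3,5 \right)}} \right)}\right) - 31277\right) \left(-34181 + 3152\right) = \left(\left(\left(-9527 - 10114\right) + 110\right) - 31277\right) \left(-34181 + 3152\right) = \left(\left(-19641 + 110\right) - 31277\right) \left(-31029\right) = \left(-19531 - 31277\right) \left(-31029\right) = \left(-50808\right) \left(-31029\right) = 1576521432$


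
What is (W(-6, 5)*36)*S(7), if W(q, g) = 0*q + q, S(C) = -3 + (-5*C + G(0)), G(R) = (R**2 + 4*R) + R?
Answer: 8208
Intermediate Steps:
G(R) = R**2 + 5*R
S(C) = -3 - 5*C (S(C) = -3 + (-5*C + 0*(5 + 0)) = -3 + (-5*C + 0*5) = -3 + (-5*C + 0) = -3 - 5*C)
W(q, g) = q (W(q, g) = 0 + q = q)
(W(-6, 5)*36)*S(7) = (-6*36)*(-3 - 5*7) = -216*(-3 - 35) = -216*(-38) = 8208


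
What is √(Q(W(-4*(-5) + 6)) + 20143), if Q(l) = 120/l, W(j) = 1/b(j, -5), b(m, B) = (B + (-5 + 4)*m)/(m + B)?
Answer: 3*√108703/7 ≈ 141.30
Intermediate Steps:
b(m, B) = (B - m)/(B + m)
W(j) = (-5 + j)/(-5 - j) (W(j) = 1/((-5 - j)/(-5 + j)) = (-5 + j)/(-5 - j))
√(Q(W(-4*(-5) + 6)) + 20143) = √(120/(((5 - (-4*(-5) + 6))/(5 + (-4*(-5) + 6)))) + 20143) = √(120/(((5 - (20 + 6))/(5 + (20 + 6)))) + 20143) = √(120/(((5 - 1*26)/(5 + 26))) + 20143) = √(120/(((5 - 26)/31)) + 20143) = √(120/(((1/31)*(-21))) + 20143) = √(120/(-21/31) + 20143) = √(120*(-31/21) + 20143) = √(-1240/7 + 20143) = √(139761/7) = 3*√108703/7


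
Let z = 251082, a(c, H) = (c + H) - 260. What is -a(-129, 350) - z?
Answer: -251043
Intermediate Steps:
a(c, H) = -260 + H + c (a(c, H) = (H + c) - 260 = -260 + H + c)
-a(-129, 350) - z = -(-260 + 350 - 129) - 1*251082 = -1*(-39) - 251082 = 39 - 251082 = -251043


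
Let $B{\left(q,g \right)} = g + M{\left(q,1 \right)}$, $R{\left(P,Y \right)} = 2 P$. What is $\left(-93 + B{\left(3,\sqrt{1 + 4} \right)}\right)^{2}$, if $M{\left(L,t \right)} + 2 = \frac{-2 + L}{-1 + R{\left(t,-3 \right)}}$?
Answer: $\left(94 - \sqrt{5}\right)^{2} \approx 8420.6$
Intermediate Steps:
$M{\left(L,t \right)} = -2 + \frac{-2 + L}{-1 + 2 t}$
$B{\left(q,g \right)} = -4 + g + q$ ($B{\left(q,g \right)} = g + \frac{q - 4}{-1 + 2 \cdot 1} = g + \frac{q - 4}{-1 + 2} = g + \frac{-4 + q}{1} = g + 1 \left(-4 + q\right) = g + \left(-4 + q\right) = -4 + g + q$)
$\left(-93 + B{\left(3,\sqrt{1 + 4} \right)}\right)^{2} = \left(-93 + \left(-4 + \sqrt{1 + 4} + 3\right)\right)^{2} = \left(-93 + \left(-4 + \sqrt{5} + 3\right)\right)^{2} = \left(-93 - \left(1 - \sqrt{5}\right)\right)^{2} = \left(-94 + \sqrt{5}\right)^{2}$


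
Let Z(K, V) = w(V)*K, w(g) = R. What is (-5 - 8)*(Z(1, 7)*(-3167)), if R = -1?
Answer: -41171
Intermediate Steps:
w(g) = -1
Z(K, V) = -K
(-5 - 8)*(Z(1, 7)*(-3167)) = (-5 - 8)*(-1*1*(-3167)) = -(-13)*(-3167) = -13*3167 = -41171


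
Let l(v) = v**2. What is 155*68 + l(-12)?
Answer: 10684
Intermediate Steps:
155*68 + l(-12) = 155*68 + (-12)**2 = 10540 + 144 = 10684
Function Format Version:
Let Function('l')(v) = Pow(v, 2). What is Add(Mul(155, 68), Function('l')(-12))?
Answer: 10684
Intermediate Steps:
Add(Mul(155, 68), Function('l')(-12)) = Add(Mul(155, 68), Pow(-12, 2)) = Add(10540, 144) = 10684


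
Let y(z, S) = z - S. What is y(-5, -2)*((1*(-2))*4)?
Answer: 24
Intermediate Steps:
y(-5, -2)*((1*(-2))*4) = (-5 - 1*(-2))*((1*(-2))*4) = (-5 + 2)*(-2*4) = -3*(-8) = 24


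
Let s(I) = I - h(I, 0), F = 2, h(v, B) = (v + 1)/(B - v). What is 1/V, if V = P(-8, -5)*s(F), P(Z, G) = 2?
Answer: ⅐ ≈ 0.14286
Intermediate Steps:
h(v, B) = (1 + v)/(B - v)
s(I) = I + (1 + I)/I (s(I) = I - (1 + I)/(0 - I) = I - (1 + I)/((-I)) = I - (-1/I)*(1 + I) = I - (-1)*(1 + I)/I = I + (1 + I)/I)
V = 7 (V = 2*(1 + 2 + 1/2) = 2*(1 + 2 + ½) = 2*(7/2) = 7)
1/V = 1/7 = ⅐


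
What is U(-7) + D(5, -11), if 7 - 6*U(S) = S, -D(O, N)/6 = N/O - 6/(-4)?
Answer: 98/15 ≈ 6.5333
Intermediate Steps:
D(O, N) = -9 - 6*N/O (D(O, N) = -6*(N/O - 6/(-4)) = -6*(N/O - 6*(-¼)) = -6*(N/O + 3/2) = -6*(3/2 + N/O) = -9 - 6*N/O)
U(S) = 7/6 - S/6
U(-7) + D(5, -11) = (7/6 - ⅙*(-7)) + (-9 - 6*(-11)/5) = (7/6 + 7/6) + (-9 - 6*(-11)*⅕) = 7/3 + (-9 + 66/5) = 7/3 + 21/5 = 98/15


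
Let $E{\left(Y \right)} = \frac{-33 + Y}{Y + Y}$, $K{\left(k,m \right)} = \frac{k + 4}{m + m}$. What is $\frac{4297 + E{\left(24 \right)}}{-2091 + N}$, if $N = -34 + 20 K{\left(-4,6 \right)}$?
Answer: $- \frac{68749}{34000} \approx -2.022$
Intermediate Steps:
$K{\left(k,m \right)} = \frac{4 + k}{2 m}$
$N = -34$ ($N = -34 + 20 \frac{4 - 4}{2 \cdot 6} = -34 + 20 \cdot \frac{1}{2} \cdot \frac{1}{6} \cdot 0 = -34 + 20 \cdot 0 = -34 + 0 = -34$)
$E{\left(Y \right)} = \frac{-33 + Y}{2 Y}$
$\frac{4297 + E{\left(24 \right)}}{-2091 + N} = \frac{4297 + \frac{-33 + 24}{2 \cdot 24}}{-2091 - 34} = \frac{4297 + \frac{1}{2} \cdot \frac{1}{24} \left(-9\right)}{-2125} = \left(4297 - \frac{3}{16}\right) \left(- \frac{1}{2125}\right) = \frac{68749}{16} \left(- \frac{1}{2125}\right) = - \frac{68749}{34000}$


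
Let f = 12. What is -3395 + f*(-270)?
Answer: -6635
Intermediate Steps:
-3395 + f*(-270) = -3395 + 12*(-270) = -3395 - 3240 = -6635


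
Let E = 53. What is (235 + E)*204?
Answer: 58752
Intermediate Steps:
(235 + E)*204 = (235 + 53)*204 = 288*204 = 58752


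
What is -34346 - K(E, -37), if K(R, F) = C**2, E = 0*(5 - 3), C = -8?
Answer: -34410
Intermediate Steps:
E = 0 (E = 0*2 = 0)
K(R, F) = 64 (K(R, F) = (-8)**2 = 64)
-34346 - K(E, -37) = -34346 - 1*64 = -34346 - 64 = -34410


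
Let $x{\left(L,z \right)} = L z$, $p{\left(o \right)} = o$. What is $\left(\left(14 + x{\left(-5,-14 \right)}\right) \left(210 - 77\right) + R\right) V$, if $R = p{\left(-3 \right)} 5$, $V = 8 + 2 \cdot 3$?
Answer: $156198$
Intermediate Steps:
$V = 14$ ($V = 8 + 6 = 14$)
$R = -15$ ($R = \left(-3\right) 5 = -15$)
$\left(\left(14 + x{\left(-5,-14 \right)}\right) \left(210 - 77\right) + R\right) V = \left(\left(14 - -70\right) \left(210 - 77\right) - 15\right) 14 = \left(\left(14 + 70\right) 133 - 15\right) 14 = \left(84 \cdot 133 - 15\right) 14 = \left(11172 - 15\right) 14 = 11157 \cdot 14 = 156198$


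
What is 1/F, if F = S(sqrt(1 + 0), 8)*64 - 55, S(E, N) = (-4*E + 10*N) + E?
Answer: 1/4873 ≈ 0.00020521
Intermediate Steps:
S(E, N) = -3*E + 10*N
F = 4873 (F = (-3*sqrt(1 + 0) + 10*8)*64 - 55 = (-3*sqrt(1) + 80)*64 - 55 = (-3*1 + 80)*64 - 55 = (-3 + 80)*64 - 55 = 77*64 - 55 = 4928 - 55 = 4873)
1/F = 1/4873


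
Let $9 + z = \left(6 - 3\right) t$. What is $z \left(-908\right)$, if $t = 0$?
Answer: $8172$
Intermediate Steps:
$z = -9$ ($z = -9 + \left(6 - 3\right) 0 = -9 + 3 \cdot 0 = -9 + 0 = -9$)
$z \left(-908\right) = \left(-9\right) \left(-908\right) = 8172$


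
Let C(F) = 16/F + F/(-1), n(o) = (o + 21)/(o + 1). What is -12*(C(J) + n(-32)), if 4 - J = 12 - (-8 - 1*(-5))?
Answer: -40512/341 ≈ -118.80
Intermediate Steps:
J = -11 (J = 4 - (12 - (-8 - 1*(-5))) = 4 - (12 - (-8 + 5)) = 4 - (12 - 1*(-3)) = 4 - (12 + 3) = 4 - 1*15 = 4 - 15 = -11)
n(o) = (21 + o)/(1 + o)
C(F) = -F + 16/F (C(F) = 16/F + F*(-1) = 16/F - F = -F + 16/F)
-12*(C(J) + n(-32)) = -12*((-1*(-11) + 16/(-11)) + (21 - 32)/(1 - 32)) = -12*((11 + 16*(-1/11)) - 11/(-31)) = -12*((11 - 16/11) - 1/31*(-11)) = -12*(105/11 + 11/31) = -12*3376/341 = -40512/341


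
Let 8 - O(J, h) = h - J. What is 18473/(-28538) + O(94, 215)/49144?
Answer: -455530953/701235736 ≈ -0.64961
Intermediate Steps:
O(J, h) = 8 + J - h (O(J, h) = 8 - (h - J) = 8 + (J - h) = 8 + J - h)
18473/(-28538) + O(94, 215)/49144 = 18473/(-28538) + (8 + 94 - 1*215)/49144 = 18473*(-1/28538) + (8 + 94 - 215)*(1/49144) = -18473/28538 - 113*1/49144 = -18473/28538 - 113/49144 = -455530953/701235736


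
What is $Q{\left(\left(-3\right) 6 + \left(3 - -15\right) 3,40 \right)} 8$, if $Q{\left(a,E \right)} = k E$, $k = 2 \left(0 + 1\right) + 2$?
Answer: $1280$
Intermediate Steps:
$k = 4$ ($k = 2 \cdot 1 + 2 = 2 + 2 = 4$)
$Q{\left(a,E \right)} = 4 E$
$Q{\left(\left(-3\right) 6 + \left(3 - -15\right) 3,40 \right)} 8 = 4 \cdot 40 \cdot 8 = 160 \cdot 8 = 1280$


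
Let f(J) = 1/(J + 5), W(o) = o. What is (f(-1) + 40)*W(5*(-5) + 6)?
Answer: -3059/4 ≈ -764.75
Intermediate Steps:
f(J) = 1/(5 + J)
(f(-1) + 40)*W(5*(-5) + 6) = (1/(5 - 1) + 40)*(5*(-5) + 6) = (1/4 + 40)*(-25 + 6) = (1/4 + 40)*(-19) = (161/4)*(-19) = -3059/4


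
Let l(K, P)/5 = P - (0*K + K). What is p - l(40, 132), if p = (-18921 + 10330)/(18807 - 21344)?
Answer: -1158429/2537 ≈ -456.61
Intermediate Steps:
l(K, P) = -5*K + 5*P (l(K, P) = 5*(P - (0*K + K)) = 5*(P - (0 + K)) = 5*(P - K) = -5*K + 5*P)
p = 8591/2537 (p = -8591/(-2537) = -8591*(-1/2537) = 8591/2537 ≈ 3.3863)
p - l(40, 132) = 8591/2537 - (-5*40 + 5*132) = 8591/2537 - (-200 + 660) = 8591/2537 - 1*460 = 8591/2537 - 460 = -1158429/2537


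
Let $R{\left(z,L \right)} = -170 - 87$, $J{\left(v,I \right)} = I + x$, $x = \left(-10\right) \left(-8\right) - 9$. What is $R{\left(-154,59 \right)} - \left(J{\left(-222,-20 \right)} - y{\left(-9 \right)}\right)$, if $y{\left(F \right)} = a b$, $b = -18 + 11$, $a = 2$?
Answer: $-322$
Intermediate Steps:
$b = -7$
$x = 71$ ($x = 80 - 9 = 71$)
$J{\left(v,I \right)} = 71 + I$ ($J{\left(v,I \right)} = I + 71 = 71 + I$)
$R{\left(z,L \right)} = -257$ ($R{\left(z,L \right)} = -170 - 87 = -257$)
$y{\left(F \right)} = -14$ ($y{\left(F \right)} = 2 \left(-7\right) = -14$)
$R{\left(-154,59 \right)} - \left(J{\left(-222,-20 \right)} - y{\left(-9 \right)}\right) = -257 - \left(\left(71 - 20\right) - -14\right) = -257 - \left(51 + 14\right) = -257 - 65 = -322$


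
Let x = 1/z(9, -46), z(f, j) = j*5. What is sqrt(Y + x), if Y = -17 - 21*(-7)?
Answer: sqrt(6876770)/230 ≈ 11.402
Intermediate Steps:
z(f, j) = 5*j
Y = 130 (Y = -17 + 147 = 130)
x = -1/230 (x = 1/(5*(-46)) = 1/(-230) = -1/230 ≈ -0.0043478)
sqrt(Y + x) = sqrt(130 - 1/230) = sqrt(29899/230) = sqrt(6876770)/230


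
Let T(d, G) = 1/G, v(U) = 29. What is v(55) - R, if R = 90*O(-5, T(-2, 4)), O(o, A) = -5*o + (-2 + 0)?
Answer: -2041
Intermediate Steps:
O(o, A) = -2 - 5*o (O(o, A) = -5*o - 2 = -2 - 5*o)
R = 2070 (R = 90*(-2 - 5*(-5)) = 90*(-2 + 25) = 90*23 = 2070)
v(55) - R = 29 - 1*2070 = 29 - 2070 = -2041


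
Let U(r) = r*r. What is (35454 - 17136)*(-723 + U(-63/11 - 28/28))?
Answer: -1502204226/121 ≈ -1.2415e+7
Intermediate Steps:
U(r) = r**2
(35454 - 17136)*(-723 + U(-63/11 - 28/28)) = (35454 - 17136)*(-723 + (-63/11 - 28/28)**2) = 18318*(-723 + (-63*1/11 - 28*1/28)**2) = 18318*(-723 + (-63/11 - 1)**2) = 18318*(-723 + (-74/11)**2) = 18318*(-723 + 5476/121) = 18318*(-82007/121) = -1502204226/121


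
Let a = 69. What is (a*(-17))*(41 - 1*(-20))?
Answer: -71553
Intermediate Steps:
(a*(-17))*(41 - 1*(-20)) = (69*(-17))*(41 - 1*(-20)) = -1173*(41 + 20) = -1173*61 = -71553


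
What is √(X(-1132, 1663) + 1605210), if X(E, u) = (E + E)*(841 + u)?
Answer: I*√4063846 ≈ 2015.9*I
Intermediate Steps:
X(E, u) = 2*E*(841 + u) (X(E, u) = (2*E)*(841 + u) = 2*E*(841 + u))
√(X(-1132, 1663) + 1605210) = √(2*(-1132)*(841 + 1663) + 1605210) = √(2*(-1132)*2504 + 1605210) = √(-5669056 + 1605210) = √(-4063846) = I*√4063846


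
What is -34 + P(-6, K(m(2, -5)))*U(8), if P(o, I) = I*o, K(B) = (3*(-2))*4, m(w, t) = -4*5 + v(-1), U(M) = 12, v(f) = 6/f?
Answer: 1694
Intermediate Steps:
m(w, t) = -26 (m(w, t) = -4*5 + 6/(-1) = -20 + 6*(-1) = -20 - 6 = -26)
K(B) = -24 (K(B) = -6*4 = -24)
-34 + P(-6, K(m(2, -5)))*U(8) = -34 - 24*(-6)*12 = -34 + 144*12 = -34 + 1728 = 1694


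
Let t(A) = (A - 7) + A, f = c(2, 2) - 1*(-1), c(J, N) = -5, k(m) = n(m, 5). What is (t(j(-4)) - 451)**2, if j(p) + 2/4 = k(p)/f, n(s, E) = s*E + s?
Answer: 199809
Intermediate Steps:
n(s, E) = s + E*s (n(s, E) = E*s + s = s + E*s)
k(m) = 6*m (k(m) = m*(1 + 5) = m*6 = 6*m)
f = -4 (f = -5 - 1*(-1) = -5 + 1 = -4)
j(p) = -1/2 - 3*p/2 (j(p) = -1/2 + (6*p)/(-4) = -1/2 + (6*p)*(-1/4) = -1/2 - 3*p/2)
t(A) = -7 + 2*A (t(A) = (-7 + A) + A = -7 + 2*A)
(t(j(-4)) - 451)**2 = ((-7 + 2*(-1/2 - 3/2*(-4))) - 451)**2 = ((-7 + 2*(-1/2 + 6)) - 451)**2 = ((-7 + 2*(11/2)) - 451)**2 = ((-7 + 11) - 451)**2 = (4 - 451)**2 = (-447)**2 = 199809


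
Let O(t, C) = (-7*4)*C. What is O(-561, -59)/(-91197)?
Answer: -1652/91197 ≈ -0.018115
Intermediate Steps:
O(t, C) = -28*C
O(-561, -59)/(-91197) = -28*(-59)/(-91197) = 1652*(-1/91197) = -1652/91197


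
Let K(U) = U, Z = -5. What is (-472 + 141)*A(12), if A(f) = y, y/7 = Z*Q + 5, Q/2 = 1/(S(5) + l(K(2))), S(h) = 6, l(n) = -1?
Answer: -6951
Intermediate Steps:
Q = 2/5 (Q = 2/(6 - 1) = 2/5 ≈ 0.40000)
y = 21 (y = 7*(-5*2/5 + 5) = 7*(-2 + 5) = 7*3 = 21)
A(f) = 21
(-472 + 141)*A(12) = (-472 + 141)*21 = -331*21 = -6951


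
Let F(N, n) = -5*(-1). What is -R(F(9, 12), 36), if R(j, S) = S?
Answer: -36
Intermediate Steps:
F(N, n) = 5
-R(F(9, 12), 36) = -1*36 = -36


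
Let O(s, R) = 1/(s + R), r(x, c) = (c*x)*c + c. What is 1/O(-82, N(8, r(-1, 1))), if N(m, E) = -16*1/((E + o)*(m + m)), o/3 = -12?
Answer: -2951/36 ≈ -81.972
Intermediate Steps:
o = -36 (o = 3*(-12) = -36)
r(x, c) = c + x*c² (r(x, c) = x*c² + c = c + x*c²)
N(m, E) = -8/(m*(-36 + E)) (N(m, E) = -16*1/((E - 36)*(m + m)) = -16*1/(2*m*(-36 + E)) = -8/(m*(-36 + E)))
O(s, R) = 1/(R + s)
1/O(-82, N(8, r(-1, 1))) = 1/(1/(-8/(8*(-36 + 1*(1 + 1*(-1)))) - 82)) = 1/(1/(-8*⅛/(-36 + 1*(1 - 1)) - 82)) = 1/(1/(-8*⅛/(-36 + 1*0) - 82)) = 1/(1/(-8*⅛/(-36 + 0) - 82)) = 1/(1/(-8*⅛/(-36) - 82)) = 1/(1/(-8*⅛*(-1/36) - 82)) = 1/(1/(1/36 - 82)) = 1/(1/(-2951/36)) = 1/(-36/2951) = -2951/36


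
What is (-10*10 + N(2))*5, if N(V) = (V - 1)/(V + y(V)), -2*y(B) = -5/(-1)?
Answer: -510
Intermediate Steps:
y(B) = -5/2 (y(B) = -(-5)/(2*(-1)) = -(-5)*(-1)/2 = -1/2*5 = -5/2)
N(V) = (-1 + V)/(-5/2 + V) (N(V) = (V - 1)/(V - 5/2) = (-1 + V)/(-5/2 + V))
(-10*10 + N(2))*5 = (-10*10 + 2*(-1 + 2)/(-5 + 2*2))*5 = (-100 + 2*1/(-5 + 4))*5 = (-100 + 2*1/(-1))*5 = (-100 + 2*(-1)*1)*5 = (-100 - 2)*5 = -102*5 = -510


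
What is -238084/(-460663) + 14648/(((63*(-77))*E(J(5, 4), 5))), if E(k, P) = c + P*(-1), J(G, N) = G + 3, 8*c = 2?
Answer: 6990732956/6065549721 ≈ 1.1525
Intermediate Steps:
c = ¼ (c = (⅛)*2 = ¼ ≈ 0.25000)
J(G, N) = 3 + G
E(k, P) = ¼ - P (E(k, P) = ¼ + P*(-1) = ¼ - P)
-238084/(-460663) + 14648/(((63*(-77))*E(J(5, 4), 5))) = -238084/(-460663) + 14648/(((63*(-77))*(¼ - 1*5))) = -238084*(-1/460663) + 14648/((-4851*(¼ - 5))) = 34012/65809 + 14648/((-4851*(-19/4))) = 34012/65809 + 14648/(92169/4) = 34012/65809 + 14648*(4/92169) = 34012/65809 + 58592/92169 = 6990732956/6065549721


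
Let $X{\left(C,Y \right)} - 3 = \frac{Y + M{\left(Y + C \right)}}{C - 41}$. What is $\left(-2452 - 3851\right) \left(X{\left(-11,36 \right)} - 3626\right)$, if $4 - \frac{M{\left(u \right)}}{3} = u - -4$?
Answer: $\frac{91324167}{4} \approx 2.2831 \cdot 10^{7}$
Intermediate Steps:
$M{\left(u \right)} = - 3 u$ ($M{\left(u \right)} = 12 - 3 \left(u - -4\right) = 12 - 3 \left(u + 4\right) = 12 - 3 \left(4 + u\right) = 12 - \left(12 + 3 u\right) = - 3 u$)
$X{\left(C,Y \right)} = 3 + \frac{- 3 C - 2 Y}{-41 + C}$ ($X{\left(C,Y \right)} = 3 + \frac{Y - 3 \left(Y + C\right)}{C - 41} = 3 + \frac{Y - 3 \left(C + Y\right)}{-41 + C} = 3 + \frac{Y - \left(3 C + 3 Y\right)}{-41 + C} = 3 + \frac{- 3 C - 2 Y}{-41 + C}$)
$\left(-2452 - 3851\right) \left(X{\left(-11,36 \right)} - 3626\right) = \left(-2452 - 3851\right) \left(\frac{-123 - 72}{-41 - 11} - 3626\right) = - 6303 \left(\frac{-123 - 72}{-52} - 3626\right) = - 6303 \left(\left(- \frac{1}{52}\right) \left(-195\right) - 3626\right) = - 6303 \left(\frac{15}{4} - 3626\right) = \left(-6303\right) \left(- \frac{14489}{4}\right) = \frac{91324167}{4}$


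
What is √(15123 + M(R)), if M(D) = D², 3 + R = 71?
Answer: 7*√403 ≈ 140.52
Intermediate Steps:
R = 68 (R = -3 + 71 = 68)
√(15123 + M(R)) = √(15123 + 68²) = √(15123 + 4624) = √19747 = 7*√403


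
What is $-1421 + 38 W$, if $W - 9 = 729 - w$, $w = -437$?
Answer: $43229$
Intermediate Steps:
$W = 1175$ ($W = 9 + \left(729 - -437\right) = 9 + \left(729 + 437\right) = 9 + 1166 = 1175$)
$-1421 + 38 W = -1421 + 38 \cdot 1175 = -1421 + 44650 = 43229$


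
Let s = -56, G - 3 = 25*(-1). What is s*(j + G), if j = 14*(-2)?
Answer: 2800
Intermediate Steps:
G = -22 (G = 3 + 25*(-1) = 3 - 25 = -22)
j = -28
s*(j + G) = -56*(-28 - 22) = -56*(-50) = 2800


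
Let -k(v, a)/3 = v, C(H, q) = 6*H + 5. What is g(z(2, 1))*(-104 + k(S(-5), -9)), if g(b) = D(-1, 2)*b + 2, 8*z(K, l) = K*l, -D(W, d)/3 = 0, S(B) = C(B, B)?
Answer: -58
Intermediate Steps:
C(H, q) = 5 + 6*H
S(B) = 5 + 6*B
D(W, d) = 0 (D(W, d) = -3*0 = 0)
z(K, l) = K*l/8 (z(K, l) = (K*l)/8 = K*l/8)
k(v, a) = -3*v
g(b) = 2 (g(b) = 0*b + 2 = 0 + 2 = 2)
g(z(2, 1))*(-104 + k(S(-5), -9)) = 2*(-104 - 3*(5 + 6*(-5))) = 2*(-104 - 3*(5 - 30)) = 2*(-104 - 3*(-25)) = 2*(-104 + 75) = 2*(-29) = -58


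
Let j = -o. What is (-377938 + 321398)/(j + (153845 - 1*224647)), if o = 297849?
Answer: 56540/368651 ≈ 0.15337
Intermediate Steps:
j = -297849 (j = -1*297849 = -297849)
(-377938 + 321398)/(j + (153845 - 1*224647)) = (-377938 + 321398)/(-297849 + (153845 - 1*224647)) = -56540/(-297849 + (153845 - 224647)) = -56540/(-297849 - 70802) = -56540/(-368651) = -56540*(-1/368651) = 56540/368651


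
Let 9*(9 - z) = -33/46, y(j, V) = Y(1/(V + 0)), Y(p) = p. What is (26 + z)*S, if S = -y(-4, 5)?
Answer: -4841/690 ≈ -7.0159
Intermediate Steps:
y(j, V) = 1/V (y(j, V) = 1/(V + 0) = 1/V)
z = 1253/138 (z = 9 - (-11)/(3*46) = 9 - 1/9*(-33/46) = 9 + 11/138 = 1253/138 ≈ 9.0797)
S = -1/5 ≈ -0.20000
(26 + z)*S = (26 + 1253/138)*(-1/5) = (4841/138)*(-1/5) = -4841/690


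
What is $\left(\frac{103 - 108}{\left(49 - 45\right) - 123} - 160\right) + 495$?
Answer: $\frac{39870}{119} \approx 335.04$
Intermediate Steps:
$\left(\frac{103 - 108}{\left(49 - 45\right) - 123} - 160\right) + 495 = \left(- \frac{5}{4 - 123} - 160\right) + 495 = \left(- \frac{5}{-119} - 160\right) + 495 = \left(\left(-5\right) \left(- \frac{1}{119}\right) - 160\right) + 495 = \left(\frac{5}{119} - 160\right) + 495 = - \frac{19035}{119} + 495 = \frac{39870}{119}$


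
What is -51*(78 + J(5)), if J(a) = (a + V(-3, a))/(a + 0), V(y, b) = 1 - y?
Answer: -20349/5 ≈ -4069.8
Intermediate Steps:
J(a) = (4 + a)/a (J(a) = (a + (1 - 1*(-3)))/(a + 0) = (a + (1 + 3))/a = (a + 4)/a = (4 + a)/a)
-51*(78 + J(5)) = -51*(78 + (4 + 5)/5) = -51*(78 + (1/5)*9) = -51*(78 + 9/5) = -51*399/5 = -20349/5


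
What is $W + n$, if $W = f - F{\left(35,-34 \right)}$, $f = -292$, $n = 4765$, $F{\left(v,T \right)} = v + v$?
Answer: $4403$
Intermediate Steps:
$F{\left(v,T \right)} = 2 v$
$W = -362$ ($W = -292 - 2 \cdot 35 = -292 - 70 = -362$)
$W + n = -362 + 4765 = 4403$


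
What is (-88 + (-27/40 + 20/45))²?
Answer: 1008888169/129600 ≈ 7784.6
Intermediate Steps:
(-88 + (-27/40 + 20/45))² = (-88 + (-27*1/40 + 20*(1/45)))² = (-88 + (-27/40 + 4/9))² = (-88 - 83/360)² = (-31763/360)² = 1008888169/129600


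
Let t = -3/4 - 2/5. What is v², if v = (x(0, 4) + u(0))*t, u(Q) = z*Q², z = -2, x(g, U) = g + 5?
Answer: 529/16 ≈ 33.063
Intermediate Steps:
x(g, U) = 5 + g
u(Q) = -2*Q²
t = -23/20 (t = -3*¼ - 2*⅕ = -¾ - ⅖ = -23/20 ≈ -1.1500)
v = -23/4 (v = ((5 + 0) - 2*0²)*(-23/20) = (5 - 2*0)*(-23/20) = (5 + 0)*(-23/20) = 5*(-23/20) = -23/4 ≈ -5.7500)
v² = (-23/4)² = 529/16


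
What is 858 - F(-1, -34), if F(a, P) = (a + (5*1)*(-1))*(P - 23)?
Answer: 516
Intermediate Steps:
F(a, P) = (-23 + P)*(-5 + a) (F(a, P) = (a + 5*(-1))*(-23 + P) = (a - 5)*(-23 + P) = (-5 + a)*(-23 + P) = (-23 + P)*(-5 + a))
858 - F(-1, -34) = 858 - (115 - 23*(-1) - 5*(-34) - 34*(-1)) = 858 - (115 + 23 + 170 + 34) = 858 - 1*342 = 858 - 342 = 516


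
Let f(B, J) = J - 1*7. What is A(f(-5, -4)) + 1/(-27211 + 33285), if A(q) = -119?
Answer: -722805/6074 ≈ -119.00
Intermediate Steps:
f(B, J) = -7 + J (f(B, J) = J - 7 = -7 + J)
A(f(-5, -4)) + 1/(-27211 + 33285) = -119 + 1/(-27211 + 33285) = -119 + 1/6074 = -722805/6074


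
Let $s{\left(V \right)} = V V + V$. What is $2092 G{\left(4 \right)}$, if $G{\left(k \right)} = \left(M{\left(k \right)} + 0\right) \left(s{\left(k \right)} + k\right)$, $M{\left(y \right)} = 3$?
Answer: $150624$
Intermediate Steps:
$s{\left(V \right)} = V + V^{2}$ ($s{\left(V \right)} = V^{2} + V = V + V^{2}$)
$G{\left(k \right)} = 3 k + 3 k \left(1 + k\right)$ ($G{\left(k \right)} = \left(3 + 0\right) \left(k \left(1 + k\right) + k\right) = 3 \left(k + k \left(1 + k\right)\right) = 3 k + 3 k \left(1 + k\right)$)
$2092 G{\left(4 \right)} = 2092 \cdot 3 \cdot 4 \left(2 + 4\right) = 2092 \cdot 3 \cdot 4 \cdot 6 = 2092 \cdot 72 = 150624$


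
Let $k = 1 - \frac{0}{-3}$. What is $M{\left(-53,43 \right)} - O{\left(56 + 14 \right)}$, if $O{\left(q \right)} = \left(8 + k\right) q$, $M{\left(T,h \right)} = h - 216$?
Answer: $-803$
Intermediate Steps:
$k = 1$ ($k = 1 - 0 \left(- \frac{1}{3}\right) = 1 - 0 = 1 + 0 = 1$)
$M{\left(T,h \right)} = -216 + h$
$O{\left(q \right)} = 9 q$ ($O{\left(q \right)} = \left(8 + 1\right) q = 9 q$)
$M{\left(-53,43 \right)} - O{\left(56 + 14 \right)} = \left(-216 + 43\right) - 9 \left(56 + 14\right) = -173 - 9 \cdot 70 = -173 - 630 = -803$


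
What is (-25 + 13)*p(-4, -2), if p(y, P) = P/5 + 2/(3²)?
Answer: 32/15 ≈ 2.1333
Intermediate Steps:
p(y, P) = 2/9 + P/5 (p(y, P) = P*(⅕) + 2/9 = P/5 + 2*(⅑) = P/5 + 2/9 = 2/9 + P/5)
(-25 + 13)*p(-4, -2) = (-25 + 13)*(2/9 + (⅕)*(-2)) = -12*(2/9 - ⅖) = -12*(-8/45) = 32/15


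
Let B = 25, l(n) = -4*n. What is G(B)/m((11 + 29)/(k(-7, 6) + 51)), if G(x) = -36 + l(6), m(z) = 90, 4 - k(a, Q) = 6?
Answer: -2/3 ≈ -0.66667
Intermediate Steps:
k(a, Q) = -2 (k(a, Q) = 4 - 1*6 = 4 - 6 = -2)
G(x) = -60 (G(x) = -36 - 4*6 = -36 - 24 = -60)
G(B)/m((11 + 29)/(k(-7, 6) + 51)) = -60/90 = -60*1/90 = -2/3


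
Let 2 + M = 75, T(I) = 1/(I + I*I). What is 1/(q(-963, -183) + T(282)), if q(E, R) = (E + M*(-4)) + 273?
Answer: -79806/78369491 ≈ -0.0010183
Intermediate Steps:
T(I) = 1/(I + I**2)
M = 73 (M = -2 + 75 = 73)
q(E, R) = -19 + E (q(E, R) = (E + 73*(-4)) + 273 = (E - 292) + 273 = (-292 + E) + 273 = -19 + E)
1/(q(-963, -183) + T(282)) = 1/((-19 - 963) + 1/(282*(1 + 282))) = 1/(-982 + (1/282)/283) = 1/(-982 + (1/282)*(1/283)) = 1/(-982 + 1/79806) = 1/(-78369491/79806) = -79806/78369491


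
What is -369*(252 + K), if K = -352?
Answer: 36900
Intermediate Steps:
-369*(252 + K) = -369*(252 - 352) = -369*(-100) = 36900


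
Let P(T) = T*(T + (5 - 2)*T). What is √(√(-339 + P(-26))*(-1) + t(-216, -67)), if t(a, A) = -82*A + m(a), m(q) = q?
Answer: √(5278 - √2365) ≈ 72.314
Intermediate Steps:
t(a, A) = a - 82*A (t(a, A) = -82*A + a = a - 82*A)
P(T) = 4*T² (P(T) = T*(T + 3*T) = T*(4*T) = 4*T²)
√(√(-339 + P(-26))*(-1) + t(-216, -67)) = √(√(-339 + 4*(-26)²)*(-1) + (-216 - 82*(-67))) = √(√(-339 + 4*676)*(-1) + (-216 + 5494)) = √(√(-339 + 2704)*(-1) + 5278) = √(√2365*(-1) + 5278) = √(-√2365 + 5278) = √(5278 - √2365)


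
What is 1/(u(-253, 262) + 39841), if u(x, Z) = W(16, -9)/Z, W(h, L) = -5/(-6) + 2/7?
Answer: 11004/438410411 ≈ 2.5100e-5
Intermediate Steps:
W(h, L) = 47/42 (W(h, L) = -5*(-⅙) + 2*(⅐) = ⅚ + 2/7 = 47/42)
u(x, Z) = 47/(42*Z)
1/(u(-253, 262) + 39841) = 1/((47/42)/262 + 39841) = 1/((47/42)*(1/262) + 39841) = 1/(47/11004 + 39841) = 1/(438410411/11004) = 11004/438410411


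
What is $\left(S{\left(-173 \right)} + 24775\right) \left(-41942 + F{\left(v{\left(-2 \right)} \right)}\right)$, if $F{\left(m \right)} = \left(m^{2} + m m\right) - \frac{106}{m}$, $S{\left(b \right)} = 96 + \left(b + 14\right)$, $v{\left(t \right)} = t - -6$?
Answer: $-1036334788$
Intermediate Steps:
$v{\left(t \right)} = 6 + t$ ($v{\left(t \right)} = t + 6 = 6 + t$)
$S{\left(b \right)} = 110 + b$ ($S{\left(b \right)} = 96 + \left(14 + b\right) = 110 + b$)
$F{\left(m \right)} = - \frac{106}{m} + 2 m^{2}$ ($F{\left(m \right)} = \left(m^{2} + m^{2}\right) - \frac{106}{m} = 2 m^{2} - \frac{106}{m} = - \frac{106}{m} + 2 m^{2}$)
$\left(S{\left(-173 \right)} + 24775\right) \left(-41942 + F{\left(v{\left(-2 \right)} \right)}\right) = \left(\left(110 - 173\right) + 24775\right) \left(-41942 + \frac{2 \left(-53 + \left(6 - 2\right)^{3}\right)}{6 - 2}\right) = \left(-63 + 24775\right) \left(-41942 + \frac{2 \left(-53 + 4^{3}\right)}{4}\right) = 24712 \left(-41942 + 2 \cdot \frac{1}{4} \left(-53 + 64\right)\right) = 24712 \left(-41942 + 2 \cdot \frac{1}{4} \cdot 11\right) = 24712 \left(-41942 + \frac{11}{2}\right) = 24712 \left(- \frac{83873}{2}\right) = -1036334788$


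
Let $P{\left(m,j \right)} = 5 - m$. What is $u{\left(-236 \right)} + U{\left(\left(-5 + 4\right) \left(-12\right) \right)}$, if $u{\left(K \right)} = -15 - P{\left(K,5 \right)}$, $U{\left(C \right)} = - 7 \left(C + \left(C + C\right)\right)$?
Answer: $-508$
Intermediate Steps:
$U{\left(C \right)} = - 21 C$ ($U{\left(C \right)} = - 7 \left(C + 2 C\right) = - 7 \cdot 3 C = - 21 C$)
$u{\left(K \right)} = -20 + K$ ($u{\left(K \right)} = -15 - \left(5 - K\right) = -15 + \left(-5 + K\right) = -20 + K$)
$u{\left(-236 \right)} + U{\left(\left(-5 + 4\right) \left(-12\right) \right)} = \left(-20 - 236\right) - 21 \left(-5 + 4\right) \left(-12\right) = -256 - 21 \left(\left(-1\right) \left(-12\right)\right) = -256 - 252 = -508$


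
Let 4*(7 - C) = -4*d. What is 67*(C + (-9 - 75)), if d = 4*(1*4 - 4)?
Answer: -5159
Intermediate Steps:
d = 0 (d = 4*(4 - 4) = 4*0 = 0)
C = 7 (C = 7 - (-1)*0 = 7 - ¼*0 = 7 + 0 = 7)
67*(C + (-9 - 75)) = 67*(7 + (-9 - 75)) = 67*(7 - 84) = 67*(-77) = -5159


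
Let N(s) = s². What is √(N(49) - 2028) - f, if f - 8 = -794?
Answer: 786 + √373 ≈ 805.31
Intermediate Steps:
f = -786 (f = 8 - 794 = -786)
√(N(49) - 2028) - f = √(49² - 2028) - 1*(-786) = √(2401 - 2028) + 786 = √373 + 786 = 786 + √373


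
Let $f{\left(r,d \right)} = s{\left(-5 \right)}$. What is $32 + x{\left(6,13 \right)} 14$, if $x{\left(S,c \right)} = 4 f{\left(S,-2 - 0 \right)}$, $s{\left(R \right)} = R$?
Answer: $-248$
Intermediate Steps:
$f{\left(r,d \right)} = -5$
$x{\left(S,c \right)} = -20$ ($x{\left(S,c \right)} = 4 \left(-5\right) = -20$)
$32 + x{\left(6,13 \right)} 14 = 32 - 280 = -248$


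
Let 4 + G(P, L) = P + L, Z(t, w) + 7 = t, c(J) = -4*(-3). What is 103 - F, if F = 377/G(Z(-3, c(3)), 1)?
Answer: 132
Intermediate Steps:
c(J) = 12
Z(t, w) = -7 + t
G(P, L) = -4 + L + P (G(P, L) = -4 + (P + L) = -4 + (L + P) = -4 + L + P)
F = -29 (F = 377/(-4 + 1 + (-7 - 3)) = 377/(-4 + 1 - 10) = 377/(-13) = 377*(-1/13) = -29)
103 - F = 103 - 1*(-29) = 103 + 29 = 132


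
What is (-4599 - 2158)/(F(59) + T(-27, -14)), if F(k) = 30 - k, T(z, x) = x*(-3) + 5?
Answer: -6757/18 ≈ -375.39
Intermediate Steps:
T(z, x) = 5 - 3*x (T(z, x) = -3*x + 5 = 5 - 3*x)
(-4599 - 2158)/(F(59) + T(-27, -14)) = (-4599 - 2158)/((30 - 1*59) + (5 - 3*(-14))) = -6757/((30 - 59) + (5 + 42)) = -6757/(-29 + 47) = -6757/18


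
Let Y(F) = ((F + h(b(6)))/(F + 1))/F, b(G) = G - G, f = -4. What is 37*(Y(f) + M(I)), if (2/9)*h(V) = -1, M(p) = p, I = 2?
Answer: 1147/24 ≈ 47.792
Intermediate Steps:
b(G) = 0
h(V) = -9/2 (h(V) = (9/2)*(-1) = -9/2)
Y(F) = (-9/2 + F)/(F*(1 + F)) (Y(F) = ((F - 9/2)/(F + 1))/F = ((-9/2 + F)/(1 + F))/F = (-9/2 + F)/(F*(1 + F)))
37*(Y(f) + M(I)) = 37*((-9/2 - 4)/((-4)*(1 - 4)) + 2) = 37*(-1/4*(-17/2)/(-3) + 2) = 37*(-1/4*(-1/3)*(-17/2) + 2) = 37*(-17/24 + 2) = 37*(31/24) = 1147/24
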